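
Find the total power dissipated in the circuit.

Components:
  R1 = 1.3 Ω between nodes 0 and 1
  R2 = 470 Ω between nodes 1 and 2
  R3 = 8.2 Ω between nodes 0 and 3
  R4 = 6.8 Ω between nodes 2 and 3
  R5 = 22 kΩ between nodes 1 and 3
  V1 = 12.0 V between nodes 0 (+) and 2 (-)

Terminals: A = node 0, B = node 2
Nodal analysis, taking node 2 as the 0 V reference.
Source V1 fixes V_0 = 12 V.
KCL at each unknown node (sum of currents leaving = 0; resistances in Ω):
  Node 1: (V_1 - 12)/1.3 + (V_1 - 0)/470 + (V_1 - V_3)/22000 = 0
  Node 3: (V_3 - 12)/8.2 + (V_3 - 0)/6.8 + (V_3 - V_1)/22000 = 0
Collecting terms (coefficients in siemens):
  0.7714·V_1 - 0.00004545·V_3 = 9.231
  0.2691·V_3 - 0.00004545·V_1 = 1.463
Determinant D = (0.7714)(0.2691) - (-0.00004545)(-0.00004545) = 0.2076
V_1 = [(9.231)(0.2691) - (-0.00004545)(1.463)]/D = 11.97 V
V_3 = [(0.7714)(1.463) - (9.231)(-0.00004545)]/D = 5.441 V
Power in each resistor, P = (ΔV)²/R:
  P_R1 = (12 - 11.97)²/1.3 = 0.0008625 W
  P_R2 = (11.97 - 0)²/470 = 0.3047 W
  P_R3 = (12 - 5.441)²/8.2 = 5.246 W
  P_R4 = (0 - 5.441)²/6.8 = 4.354 W
  P_R5 = (11.97 - 5.441)²/22000 = 0.001936 W
P_total = P_R1 + P_R2 + P_R3 + P_R4 + P_R5 = 9.907 W

Final answer: 9.907 W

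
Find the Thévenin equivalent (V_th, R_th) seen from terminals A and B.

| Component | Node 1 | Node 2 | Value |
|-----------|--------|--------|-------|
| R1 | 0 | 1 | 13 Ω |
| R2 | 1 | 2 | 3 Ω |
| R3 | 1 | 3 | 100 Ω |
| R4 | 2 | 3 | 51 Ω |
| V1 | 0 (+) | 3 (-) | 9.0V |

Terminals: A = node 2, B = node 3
Step 1 — V_th is the open-circuit voltage V_A - V_B (nothing connected across the terminals).
Nodal analysis, taking node 3 as the 0 V reference.
Source V1 fixes V_0 = 9 V.
KCL at each unknown node (sum of currents leaving = 0; resistances in Ω):
  Node 1: (V_1 - 9)/13 + (V_1 - V_2)/3 + (V_1 - 0)/100 = 0
  Node 2: (V_2 - V_1)/3 + (V_2 - 0)/51 = 0
Collecting terms (coefficients in siemens):
  0.4203·V_1 - 0.3333·V_2 = 0.6923
  0.3529·V_2 - 0.3333·V_1 = 0
Determinant D = (0.4203)(0.3529) - (-0.3333)(-0.3333) = 0.03721
V_1 = [(0.6923)(0.3529) - (-0.3333)(0)]/D = 6.566 V
V_2 = [(0.4203)(0) - (0.6923)(-0.3333)]/D = 6.201 V
V_th = V_2 - V_3 = 6.201 - 0 = 6.201 V
Step 2 — R_th: zero the source — replace V1 by a short circuit (node 3 merges into node 0) — and find the resistance seen between A (node 2) and B (node 0).
Reduce the network between node 2 (A) and node 0 (B) by series/parallel combination:
  Rp1 = R1 ‖ R3 (parallel, both between nodes 0 and 1) = 1/(1/13 + 1/100) = 11.5 Ω
  Rs1 = R2 + Rp1 (series, joined only at node 1) = 3 + 11.5 = 14.5 Ω
  Rp2 = R4 ‖ Rs1 (parallel, both between nodes 0 and 2) = 1/(1/51 + 1/14.5) = 11.29 Ω
R_th = 11.29 Ω

Final answer: V_th = 6.201 V, R_th = 11.29 Ω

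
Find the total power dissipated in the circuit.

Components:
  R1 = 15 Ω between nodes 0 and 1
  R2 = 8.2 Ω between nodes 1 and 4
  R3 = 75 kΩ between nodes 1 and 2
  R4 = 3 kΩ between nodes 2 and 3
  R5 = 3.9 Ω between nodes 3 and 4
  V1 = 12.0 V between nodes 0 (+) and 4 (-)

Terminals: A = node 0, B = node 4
Nodal analysis, taking node 4 as the 0 V reference.
Source V1 fixes V_0 = 12 V.
KCL at each unknown node (sum of currents leaving = 0; resistances in Ω):
  Node 1: (V_1 - 12)/15 + (V_1 - 0)/8.2 + (V_1 - V_2)/75000 = 0
  Node 2: (V_2 - V_1)/75000 + (V_2 - V_3)/3000 = 0
  Node 3: (V_3 - V_2)/3000 + (V_3 - 0)/3.9 = 0
Collecting terms (coefficients in siemens):
  0.1886·V_1 - 0.00001333·V_2 = 0.8
  0.0003467·V_2 - 0.00001333·V_1 - 0.0003333·V_3 = 0
  0.2567·V_3 - 0.0003333·V_2 = 0
Solving these 3 simultaneous equations (Gaussian elimination) gives:
  V_1 = 4.241 V, V_2 = 0.1633 V, V_3 = 0.000212 V
Power in each resistor, P = (ΔV)²/R:
  P_R1 = (12 - 4.241)²/15 = 4.013 W
  P_R2 = (4.241 - 0)²/8.2 = 2.194 W
  P_R3 = (4.241 - 0.1633)²/75000 = 0.0002217 W
  P_R4 = (0.1633 - 0.000212)²/3000 = 0.000008868 W
  P_R5 = (0.000212 - 0)²/3.9 = 0.00000001153 W
P_total = P_R1 + P_R2 + P_R3 + P_R4 + P_R5 = 6.207 W

Final answer: 6.207 W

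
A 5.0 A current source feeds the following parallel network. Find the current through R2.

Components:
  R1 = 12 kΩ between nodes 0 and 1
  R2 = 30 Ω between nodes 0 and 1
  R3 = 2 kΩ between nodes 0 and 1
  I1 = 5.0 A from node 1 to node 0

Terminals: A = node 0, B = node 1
All resistors sit directly between nodes 0 and 1, so they are in parallel and share one voltage V; the full source current 5 A splits among them.
1/R_par = 1/12000 + 1/30 + 1/2000 = 0.03392 S  =>  R_par = 29.48 Ω
V = I × R_par = 5 × 29.48 = 147.4 V
I_R2 = V/R2 = 147.4/30 = 4.914 A

Final answer: 4.914 A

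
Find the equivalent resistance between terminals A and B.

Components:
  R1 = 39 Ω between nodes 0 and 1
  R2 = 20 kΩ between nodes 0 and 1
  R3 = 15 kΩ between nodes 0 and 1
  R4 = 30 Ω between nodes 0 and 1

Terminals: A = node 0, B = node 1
Reduce the network between node 0 (A) and node 1 (B) by series/parallel combination:
  Rp1 = R1 ‖ R2 ‖ R3 ‖ R4 (parallel, all between nodes 0 and 1) = 1/(1/39 + 1/20000 + 1/15000 + 1/30) = 16.92 Ω
R_eq = 16.92 Ω

Final answer: 16.92 Ω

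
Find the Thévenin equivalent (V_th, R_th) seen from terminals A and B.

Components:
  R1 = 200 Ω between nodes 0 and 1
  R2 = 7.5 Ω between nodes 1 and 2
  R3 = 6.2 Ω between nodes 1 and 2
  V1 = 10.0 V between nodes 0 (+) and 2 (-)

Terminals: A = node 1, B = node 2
Step 1 — V_th is the open-circuit voltage V_A - V_B (nothing connected across the terminals).
Nodal analysis, taking node 2 as the 0 V reference.
Source V1 fixes V_0 = 10 V.
KCL at each unknown node (sum of currents leaving = 0; resistances in Ω):
  Node 1: (V_1 - 10)/200 + (V_1 - 0)/7.5 + (V_1 - 0)/6.2 = 0
Collecting terms: 0.2996 × V_1 = 0.05  =>  V_1 = 0.1669 V
V_th = V_1 - V_2 = 0.1669 - 0 = 0.1669 V
Step 2 — R_th: zero the source — replace V1 by a short circuit (node 2 merges into node 0) — and find the resistance seen between A (node 1) and B (node 0).
Reduce the network between node 1 (A) and node 0 (B) by series/parallel combination:
  Rp1 = R1 ‖ R2 ‖ R3 (parallel, all between nodes 0 and 1) = 1/(1/200 + 1/7.5 + 1/6.2) = 3.338 Ω
R_th = 3.338 Ω

Final answer: V_th = 0.1669 V, R_th = 3.338 Ω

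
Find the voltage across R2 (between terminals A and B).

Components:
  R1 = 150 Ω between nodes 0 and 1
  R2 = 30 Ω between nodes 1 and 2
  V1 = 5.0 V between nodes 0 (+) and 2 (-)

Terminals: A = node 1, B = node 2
R1 and R2 are in series across V1 (node 0 → node 1 → node 2), and the output A–B is taken across R2, so this is a voltage divider.
Series current: I = V1/(R1 + R2) = 5/(150 + 30) = 5/180 = 0.02778 A
V_R2 = I × R2 = V1 × R2/(R1 + R2) = 5 × 30/180 = 0.8333 V

Final answer: 0.8333 V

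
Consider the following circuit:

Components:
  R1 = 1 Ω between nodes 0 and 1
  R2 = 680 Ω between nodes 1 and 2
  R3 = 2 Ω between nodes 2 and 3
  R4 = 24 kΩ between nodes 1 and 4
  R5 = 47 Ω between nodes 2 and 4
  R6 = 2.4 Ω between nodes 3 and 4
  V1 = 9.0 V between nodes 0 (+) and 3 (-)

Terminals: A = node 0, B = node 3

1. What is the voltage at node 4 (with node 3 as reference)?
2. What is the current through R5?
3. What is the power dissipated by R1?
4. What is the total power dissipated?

Nodal analysis, taking node 3 as the 0 V reference.
Source V1 fixes V_0 = 9 V.
KCL at each unknown node (sum of currents leaving = 0; resistances in Ω):
  Node 1: (V_1 - 9)/1 + (V_1 - V_2)/680 + (V_1 - V_4)/24000 = 0
  Node 2: (V_2 - V_1)/680 + (V_2 - 0)/2 + (V_2 - V_4)/47 = 0
  Node 4: (V_4 - V_1)/24000 + (V_4 - V_2)/47 + (V_4 - 0)/2.4 = 0
Collecting terms (coefficients in siemens):
  1.002·V_1 - 0.001471·V_2 - 0.00004167·V_4 = 9
  0.5227·V_2 - 0.001471·V_1 - 0.02128·V_4 = 0
  0.438·V_4 - 0.00004167·V_1 - 0.02128·V_2 = 0
Solving these 3 simultaneous equations (Gaussian elimination) gives:
  V_1 = 8.986 V, V_2 = 0.02537 V, V_4 = 0.002087 V
Part 1:
  Read off the nodal solution: V_4 = 0.002087 V
Part 2:
  I_R5 = (V_2 - V_4)/R5 = (0.02537 - 0.002087)/47 = 0.0004953 A
  Magnitude: I_R5 = 0.0004953 A
Part 3:
  I_R1 = (V_0 - V_1)/R1 = (9 - 8.986)/1 = 0.01355 A
  P_R1 = I_R1² × R1 = (0.01355)² × 1 = 0.0001837 W
Part 4:
  Power in each resistor, P = (ΔV)²/R:
    P_R1 = (9 - 8.986)²/1 = 0.0001837 W
    P_R2 = (8.986 - 0.02537)²/680 = 0.1181 W
    P_R3 = (0.02537 - 0)²/2 = 0.0003217 W
    P_R4 = (8.986 - 0.002087)²/24000 = 0.003363 W
    P_R5 = (0.02537 - 0.002087)²/47 = 0.00001153 W
    P_R6 = (0 - 0.002087)²/2.4 = 0.000001815 W
  P_total = P_R1 + P_R2 + P_R3 + P_R4 + P_R5 + P_R6 = 0.122 W

Final answers:
1. V_4 = 0.002087 V
2. I_R5 = 0.0004953 A
3. P_R1 = 0.0001837 W
4. P_total = 0.122 W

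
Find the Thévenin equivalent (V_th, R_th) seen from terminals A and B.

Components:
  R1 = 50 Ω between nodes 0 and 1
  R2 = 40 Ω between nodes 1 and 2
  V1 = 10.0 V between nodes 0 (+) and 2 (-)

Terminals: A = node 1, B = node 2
Step 1 — V_th is the open-circuit voltage V_A - V_B (nothing connected across the terminals).
Nodal analysis, taking node 2 as the 0 V reference.
Source V1 fixes V_0 = 10 V.
KCL at each unknown node (sum of currents leaving = 0; resistances in Ω):
  Node 1: (V_1 - 10)/50 + (V_1 - 0)/40 = 0
Collecting terms: 0.045 × V_1 = 0.2  =>  V_1 = 4.444 V
V_th = V_1 - V_2 = 4.444 - 0 = 4.444 V
Step 2 — R_th: zero the source — replace V1 by a short circuit (node 2 merges into node 0) — and find the resistance seen between A (node 1) and B (node 0).
Reduce the network between node 1 (A) and node 0 (B) by series/parallel combination:
  Rp1 = R1 ‖ R2 (parallel, both between nodes 0 and 1) = 1/(1/50 + 1/40) = 22.22 Ω
R_th = 22.22 Ω

Final answer: V_th = 4.444 V, R_th = 22.22 Ω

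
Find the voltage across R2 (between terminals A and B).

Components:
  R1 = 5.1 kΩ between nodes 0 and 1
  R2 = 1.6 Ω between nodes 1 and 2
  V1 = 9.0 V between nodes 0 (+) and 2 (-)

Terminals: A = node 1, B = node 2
R1 and R2 are in series across V1 (node 0 → node 1 → node 2), and the output A–B is taken across R2, so this is a voltage divider.
Series current: I = V1/(R1 + R2) = 9/(5100 + 1.6) = 9/5102 = 0.001764 A
V_R2 = I × R2 = V1 × R2/(R1 + R2) = 9 × 1.6/5102 = 0.002823 V

Final answer: 0.002823 V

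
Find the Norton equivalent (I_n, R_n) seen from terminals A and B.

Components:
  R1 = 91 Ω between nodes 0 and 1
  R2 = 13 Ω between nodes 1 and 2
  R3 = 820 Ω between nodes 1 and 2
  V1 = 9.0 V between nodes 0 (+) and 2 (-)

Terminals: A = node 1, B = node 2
Find the Thévenin equivalent first; then I_n = V_th/R_th and R_n = R_th.
Step 1 — V_th is the open-circuit voltage V_A - V_B (nothing connected across the terminals).
Nodal analysis, taking node 2 as the 0 V reference.
Source V1 fixes V_0 = 9 V.
KCL at each unknown node (sum of currents leaving = 0; resistances in Ω):
  Node 1: (V_1 - 9)/91 + (V_1 - 0)/13 + (V_1 - 0)/820 = 0
Collecting terms: 0.08913 × V_1 = 0.0989  =>  V_1 = 1.11 V
V_th = V_1 - V_2 = 1.11 - 0 = 1.11 V
Step 2 — R_th: zero the source — replace V1 by a short circuit (node 2 merges into node 0) — and find the resistance seen between A (node 1) and B (node 0).
Reduce the network between node 1 (A) and node 0 (B) by series/parallel combination:
  Rp1 = R1 ‖ R2 ‖ R3 (parallel, all between nodes 0 and 1) = 1/(1/91 + 1/13 + 1/820) = 11.22 Ω
R_th = 11.22 Ω
I_n = V_th/R_th = 1.11/11.22 = 0.0989 A, and R_n = R_th = 11.22 Ω

Final answer: I_n = 0.0989 A, R_n = 11.22 Ω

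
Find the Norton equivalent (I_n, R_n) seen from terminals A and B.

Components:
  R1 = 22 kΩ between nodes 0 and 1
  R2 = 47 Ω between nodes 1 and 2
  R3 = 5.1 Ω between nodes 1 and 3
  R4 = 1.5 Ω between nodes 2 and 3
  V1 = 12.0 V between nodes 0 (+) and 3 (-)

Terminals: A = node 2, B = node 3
Find the Thévenin equivalent first; then I_n = V_th/R_th and R_n = R_th.
Step 1 — V_th is the open-circuit voltage V_A - V_B (nothing connected across the terminals).
Nodal analysis, taking node 3 as the 0 V reference.
Source V1 fixes V_0 = 12 V.
KCL at each unknown node (sum of currents leaving = 0; resistances in Ω):
  Node 1: (V_1 - 12)/22000 + (V_1 - V_2)/47 + (V_1 - 0)/5.1 = 0
  Node 2: (V_2 - V_1)/47 + (V_2 - 0)/1.5 = 0
Collecting terms (coefficients in siemens):
  0.2174·V_1 - 0.02128·V_2 = 0.0005455
  0.6879·V_2 - 0.02128·V_1 = 0
Determinant D = (0.2174)(0.6879) - (-0.02128)(-0.02128) = 0.1491
V_1 = [(0.0005455)(0.6879) - (-0.02128)(0)]/D = 0.002517 V
V_2 = [(0.2174)(0) - (0.0005455)(-0.02128)]/D = 0.00007783 V
V_th = V_2 - V_3 = 0.00007783 - 0 = 0.00007783 V
Step 2 — R_th: zero the source — replace V1 by a short circuit (node 3 merges into node 0) — and find the resistance seen between A (node 2) and B (node 0).
Reduce the network between node 2 (A) and node 0 (B) by series/parallel combination:
  Rp1 = R1 ‖ R3 (parallel, both between nodes 0 and 1) = 1/(1/22000 + 1/5.1) = 5.099 Ω
  Rs1 = R2 + Rp1 (series, joined only at node 1) = 47 + 5.099 = 52.1 Ω
  Rp2 = R4 ‖ Rs1 (parallel, both between nodes 0 and 2) = 1/(1/1.5 + 1/52.1) = 1.458 Ω
R_th = 1.458 Ω
I_n = V_th/R_th = 0.00007783/1.458 = 0.00005338 A, and R_n = R_th = 1.458 Ω

Final answer: I_n = 5.338e-05 A, R_n = 1.458 Ω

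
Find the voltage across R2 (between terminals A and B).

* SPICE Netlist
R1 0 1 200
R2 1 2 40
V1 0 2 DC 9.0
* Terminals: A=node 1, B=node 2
R1 and R2 are in series across V1 (node 0 → node 1 → node 2), and the output A–B is taken across R2, so this is a voltage divider.
Series current: I = V1/(R1 + R2) = 9/(200 + 40) = 9/240 = 0.0375 A
V_R2 = I × R2 = V1 × R2/(R1 + R2) = 9 × 40/240 = 1.5 V

Final answer: 1.5 V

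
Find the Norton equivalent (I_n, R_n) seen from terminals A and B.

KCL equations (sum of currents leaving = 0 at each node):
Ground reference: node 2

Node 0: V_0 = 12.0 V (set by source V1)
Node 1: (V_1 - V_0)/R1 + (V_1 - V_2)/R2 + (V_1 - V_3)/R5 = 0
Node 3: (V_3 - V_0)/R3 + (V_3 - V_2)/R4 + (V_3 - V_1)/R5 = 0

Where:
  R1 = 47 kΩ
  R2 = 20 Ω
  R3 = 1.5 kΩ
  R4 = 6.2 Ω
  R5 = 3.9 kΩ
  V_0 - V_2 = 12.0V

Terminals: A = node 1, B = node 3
Find the Thévenin equivalent first; then I_n = V_th/R_th and R_n = R_th.
Step 1 — V_th is the open-circuit voltage V_A - V_B (nothing connected across the terminals).
Nodal analysis, taking node 2 as the 0 V reference.
Source V1 fixes V_0 = 12 V.
KCL at each unknown node (sum of currents leaving = 0; resistances in Ω):
  Node 1: (V_1 - 12)/47000 + (V_1 - 0)/20 + (V_1 - V_3)/3900 = 0
  Node 3: (V_3 - 12)/1500 + (V_3 - 0)/6.2 + (V_3 - V_1)/3900 = 0
Collecting terms (coefficients in siemens):
  0.05028·V_1 - 0.0002564·V_3 = 0.0002553
  0.1622·V_3 - 0.0002564·V_1 = 0.008
Determinant D = (0.05028)(0.1622) - (-0.0002564)(-0.0002564) = 0.008156
V_1 = [(0.0002553)(0.1622) - (-0.0002564)(0.008)]/D = 0.00533 V
V_3 = [(0.05028)(0.008) - (0.0002553)(-0.0002564)]/D = 0.04933 V
V_th = V_1 - V_3 = 0.00533 - 0.04933 = -0.044 V
Step 2 — R_th: zero the source — replace V1 by a short circuit (node 2 merges into node 0) — and find the resistance seen between A (node 1) and B (node 3).
Reduce the network between node 1 (A) and node 3 (B) by series/parallel combination:
  Rp1 = R1 ‖ R2 (parallel, both between nodes 0 and 1) = 1/(1/47000 + 1/20) = 19.99 Ω
  Rp2 = R3 ‖ R4 (parallel, both between nodes 0 and 3) = 1/(1/1500 + 1/6.2) = 6.174 Ω
  Rs1 = Rp1 + Rp2 (series, joined only at node 0) = 19.99 + 6.174 = 26.17 Ω
  Rp3 = R5 ‖ Rs1 (parallel, both between nodes 1 and 3) = 1/(1/3900 + 1/26.17) = 25.99 Ω
R_th = 25.99 Ω
I_n = V_th/R_th = -0.044/25.99 = -0.001693 A, and R_n = R_th = 25.99 Ω

Final answer: I_n = -0.001693 A, R_n = 25.99 Ω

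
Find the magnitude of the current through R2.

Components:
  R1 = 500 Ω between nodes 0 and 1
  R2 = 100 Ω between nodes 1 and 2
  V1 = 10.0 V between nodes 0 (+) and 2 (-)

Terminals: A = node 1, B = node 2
Nodal analysis, taking node 2 as the 0 V reference.
Source V1 fixes V_0 = 10 V.
KCL at each unknown node (sum of currents leaving = 0; resistances in Ω):
  Node 1: (V_1 - 10)/500 + (V_1 - 0)/100 = 0
Collecting terms: 0.012 × V_1 = 0.02  =>  V_1 = 1.667 V
I_R2 = (V_1 - V_2)/R2 = (1.667 - 0)/100 = 0.01667 A
|I_R2| = 0.01667 A

Final answer: |I_R2| = 0.01667 A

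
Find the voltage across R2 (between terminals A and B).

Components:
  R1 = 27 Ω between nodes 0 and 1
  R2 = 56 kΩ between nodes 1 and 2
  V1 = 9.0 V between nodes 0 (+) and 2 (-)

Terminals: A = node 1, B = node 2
R1 and R2 are in series across V1 (node 0 → node 1 → node 2), and the output A–B is taken across R2, so this is a voltage divider.
Series current: I = V1/(R1 + R2) = 9/(27 + 56000) = 9/56030 = 0.0001606 A
V_R2 = I × R2 = V1 × R2/(R1 + R2) = 9 × 56000/56030 = 8.996 V

Final answer: 8.996 V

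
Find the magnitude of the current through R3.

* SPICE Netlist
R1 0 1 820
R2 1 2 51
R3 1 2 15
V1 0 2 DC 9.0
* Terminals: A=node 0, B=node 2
Nodal analysis, taking node 2 as the 0 V reference.
Source V1 fixes V_0 = 9 V.
KCL at each unknown node (sum of currents leaving = 0; resistances in Ω):
  Node 1: (V_1 - 9)/820 + (V_1 - 0)/51 + (V_1 - 0)/15 = 0
Collecting terms: 0.08749 × V_1 = 0.01098  =>  V_1 = 0.1254 V
I_R3 = (V_1 - V_2)/R3 = (0.1254 - 0)/15 = 0.008363 A
|I_R3| = 0.008363 A

Final answer: |I_R3| = 0.008363 A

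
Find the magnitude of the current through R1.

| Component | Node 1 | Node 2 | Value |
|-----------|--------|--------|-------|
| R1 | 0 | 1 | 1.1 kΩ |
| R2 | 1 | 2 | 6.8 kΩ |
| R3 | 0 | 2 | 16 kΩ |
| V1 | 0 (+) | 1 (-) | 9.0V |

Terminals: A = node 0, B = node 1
Nodal analysis, taking node 1 as the 0 V reference.
Source V1 fixes V_0 = 9 V.
KCL at each unknown node (sum of currents leaving = 0; resistances in Ω):
  Node 2: (V_2 - 0)/6800 + (V_2 - 9)/16000 = 0
Collecting terms: 0.0002096 × V_2 = 0.0005625  =>  V_2 = 2.684 V
I_R1 = (V_0 - V_1)/R1 = (9 - 0)/1100 = 0.008182 A
|I_R1| = 0.008182 A

Final answer: |I_R1| = 0.008182 A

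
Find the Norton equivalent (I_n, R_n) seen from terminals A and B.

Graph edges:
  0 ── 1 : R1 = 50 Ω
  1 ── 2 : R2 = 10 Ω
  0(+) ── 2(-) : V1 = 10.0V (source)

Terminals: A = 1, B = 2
Find the Thévenin equivalent first; then I_n = V_th/R_th and R_n = R_th.
Step 1 — V_th is the open-circuit voltage V_A - V_B (nothing connected across the terminals).
Nodal analysis, taking node 2 as the 0 V reference.
Source V1 fixes V_0 = 10 V.
KCL at each unknown node (sum of currents leaving = 0; resistances in Ω):
  Node 1: (V_1 - 10)/50 + (V_1 - 0)/10 = 0
Collecting terms: 0.12 × V_1 = 0.2  =>  V_1 = 1.667 V
V_th = V_1 - V_2 = 1.667 - 0 = 1.667 V
Step 2 — R_th: zero the source — replace V1 by a short circuit (node 2 merges into node 0) — and find the resistance seen between A (node 1) and B (node 0).
Reduce the network between node 1 (A) and node 0 (B) by series/parallel combination:
  Rp1 = R1 ‖ R2 (parallel, both between nodes 0 and 1) = 1/(1/50 + 1/10) = 8.333 Ω
R_th = 8.333 Ω
I_n = V_th/R_th = 1.667/8.333 = 0.2 A, and R_n = R_th = 8.333 Ω

Final answer: I_n = 0.2 A, R_n = 8.333 Ω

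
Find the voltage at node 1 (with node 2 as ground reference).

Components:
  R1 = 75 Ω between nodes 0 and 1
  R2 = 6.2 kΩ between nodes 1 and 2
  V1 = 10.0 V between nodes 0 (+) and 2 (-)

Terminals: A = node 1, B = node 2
Nodal analysis, taking node 2 as the 0 V reference.
Source V1 fixes V_0 = 10 V.
KCL at each unknown node (sum of currents leaving = 0; resistances in Ω):
  Node 1: (V_1 - 10)/75 + (V_1 - 0)/6200 = 0
Collecting terms: 0.01349 × V_1 = 0.1333  =>  V_1 = 9.88 V
The requested potential is V_1 = 9.88 V.

Final answer: V_1 = 9.88 V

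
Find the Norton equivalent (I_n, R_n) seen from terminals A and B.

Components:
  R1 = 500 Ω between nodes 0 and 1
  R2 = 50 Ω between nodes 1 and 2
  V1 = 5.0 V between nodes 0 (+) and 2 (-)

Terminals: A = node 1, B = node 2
Find the Thévenin equivalent first; then I_n = V_th/R_th and R_n = R_th.
Step 1 — V_th is the open-circuit voltage V_A - V_B (nothing connected across the terminals).
Nodal analysis, taking node 2 as the 0 V reference.
Source V1 fixes V_0 = 5 V.
KCL at each unknown node (sum of currents leaving = 0; resistances in Ω):
  Node 1: (V_1 - 5)/500 + (V_1 - 0)/50 = 0
Collecting terms: 0.022 × V_1 = 0.01  =>  V_1 = 0.4545 V
V_th = V_1 - V_2 = 0.4545 - 0 = 0.4545 V
Step 2 — R_th: zero the source — replace V1 by a short circuit (node 2 merges into node 0) — and find the resistance seen between A (node 1) and B (node 0).
Reduce the network between node 1 (A) and node 0 (B) by series/parallel combination:
  Rp1 = R1 ‖ R2 (parallel, both between nodes 0 and 1) = 1/(1/500 + 1/50) = 45.45 Ω
R_th = 45.45 Ω
I_n = V_th/R_th = 0.4545/45.45 = 0.01 A, and R_n = R_th = 45.45 Ω

Final answer: I_n = 0.01 A, R_n = 45.45 Ω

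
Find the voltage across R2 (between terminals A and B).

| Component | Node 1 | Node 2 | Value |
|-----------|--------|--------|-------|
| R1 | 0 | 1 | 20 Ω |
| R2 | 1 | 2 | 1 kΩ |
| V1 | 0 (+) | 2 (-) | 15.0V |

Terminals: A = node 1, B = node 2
R1 and R2 are in series across V1 (node 0 → node 1 → node 2), and the output A–B is taken across R2, so this is a voltage divider.
Series current: I = V1/(R1 + R2) = 15/(20 + 1000) = 15/1020 = 0.01471 A
V_R2 = I × R2 = V1 × R2/(R1 + R2) = 15 × 1000/1020 = 14.71 V

Final answer: 14.71 V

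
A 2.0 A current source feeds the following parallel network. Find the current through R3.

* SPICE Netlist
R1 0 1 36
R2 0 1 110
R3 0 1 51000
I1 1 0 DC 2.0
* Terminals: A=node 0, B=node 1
All resistors sit directly between nodes 0 and 1, so they are in parallel and share one voltage V; the full source current 2 A splits among them.
1/R_par = 1/36 + 1/110 + 1/51000 = 0.03689 S  =>  R_par = 27.11 Ω
V = I × R_par = 2 × 27.11 = 54.22 V
I_R3 = V/R3 = 54.22/51000 = 0.001063 A

Final answer: 0.001063 A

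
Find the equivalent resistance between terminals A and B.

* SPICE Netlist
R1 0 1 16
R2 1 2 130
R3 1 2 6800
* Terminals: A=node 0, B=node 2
Reduce the network between node 0 (A) and node 2 (B) by series/parallel combination:
  Rp1 = R2 ‖ R3 (parallel, both between nodes 1 and 2) = 1/(1/130 + 1/6800) = 127.6 Ω
  Rs1 = R1 + Rp1 (series, joined only at node 1) = 16 + 127.6 = 143.6 Ω
R_eq = 143.6 Ω

Final answer: 143.6 Ω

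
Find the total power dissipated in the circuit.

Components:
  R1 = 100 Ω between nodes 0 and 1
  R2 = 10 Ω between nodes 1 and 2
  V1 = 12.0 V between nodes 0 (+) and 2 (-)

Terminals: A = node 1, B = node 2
Nodal analysis, taking node 2 as the 0 V reference.
Source V1 fixes V_0 = 12 V.
KCL at each unknown node (sum of currents leaving = 0; resistances in Ω):
  Node 1: (V_1 - 12)/100 + (V_1 - 0)/10 = 0
Collecting terms: 0.11 × V_1 = 0.12  =>  V_1 = 1.091 V
Power in each resistor, P = (ΔV)²/R:
  P_R1 = (12 - 1.091)²/100 = 1.19 W
  P_R2 = (1.091 - 0)²/10 = 0.119 W
P_total = P_R1 + P_R2 = 1.309 W

Final answer: 1.309 W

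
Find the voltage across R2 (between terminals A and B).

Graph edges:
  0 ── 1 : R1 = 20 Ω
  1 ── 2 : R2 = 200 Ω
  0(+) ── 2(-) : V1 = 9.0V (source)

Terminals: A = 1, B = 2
R1 and R2 are in series across V1 (node 0 → node 1 → node 2), and the output A–B is taken across R2, so this is a voltage divider.
Series current: I = V1/(R1 + R2) = 9/(20 + 200) = 9/220 = 0.04091 A
V_R2 = I × R2 = V1 × R2/(R1 + R2) = 9 × 200/220 = 8.182 V

Final answer: 8.182 V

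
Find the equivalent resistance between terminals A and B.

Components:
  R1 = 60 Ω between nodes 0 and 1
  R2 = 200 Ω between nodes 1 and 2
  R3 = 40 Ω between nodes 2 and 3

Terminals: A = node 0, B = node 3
Reduce the network between node 0 (A) and node 3 (B) by series/parallel combination:
  Rs1 = R1 + R2 (series, joined only at node 1) = 60 + 200 = 260 Ω
  Rs2 = R3 + Rs1 (series, joined only at node 2) = 40 + 260 = 300 Ω
R_eq = 300 Ω

Final answer: 300 Ω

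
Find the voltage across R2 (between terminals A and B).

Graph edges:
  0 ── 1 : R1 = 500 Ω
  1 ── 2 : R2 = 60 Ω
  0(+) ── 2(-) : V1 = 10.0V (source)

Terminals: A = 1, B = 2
R1 and R2 are in series across V1 (node 0 → node 1 → node 2), and the output A–B is taken across R2, so this is a voltage divider.
Series current: I = V1/(R1 + R2) = 10/(500 + 60) = 10/560 = 0.01786 A
V_R2 = I × R2 = V1 × R2/(R1 + R2) = 10 × 60/560 = 1.071 V

Final answer: 1.071 V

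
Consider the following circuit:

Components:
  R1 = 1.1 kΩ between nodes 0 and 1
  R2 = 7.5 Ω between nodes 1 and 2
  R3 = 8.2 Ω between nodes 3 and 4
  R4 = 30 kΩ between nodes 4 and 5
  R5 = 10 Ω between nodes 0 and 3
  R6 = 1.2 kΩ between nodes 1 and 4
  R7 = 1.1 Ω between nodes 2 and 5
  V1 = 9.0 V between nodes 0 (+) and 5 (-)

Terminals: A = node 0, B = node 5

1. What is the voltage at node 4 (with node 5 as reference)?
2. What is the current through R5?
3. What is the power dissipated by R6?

Nodal analysis, taking node 5 as the 0 V reference.
Source V1 fixes V_0 = 9 V.
KCL at each unknown node (sum of currents leaving = 0; resistances in Ω):
  Node 1: (V_1 - 9)/1100 + (V_1 - V_2)/7.5 + (V_1 - V_4)/1200 = 0
  Node 2: (V_2 - V_1)/7.5 + (V_2 - 0)/1.1 = 0
  Node 3: (V_3 - V_4)/8.2 + (V_3 - 9)/10 = 0
  Node 4: (V_4 - V_3)/8.2 + (V_4 - 0)/30000 + (V_4 - V_1)/1200 = 0
Collecting terms (coefficients in siemens):
  0.1351·V_1 - 0.1333·V_2 - 0.0008333·V_4 = 0.008182
  1.042·V_2 - 0.1333·V_1 = 0
  0.222·V_3 - 0.122·V_4 = 0.9
  0.1228·V_4 - 0.0008333·V_1 - 0.122·V_3 = 0
Solving these 4 simultaneous equations (Gaussian elimination) gives:
  V_1 = 0.1319 V, V_2 = 0.01687 V, V_3 = 8.924 V, V_4 = 8.862 V
Part 1:
  Read off the nodal solution: V_4 = 8.862 V
Part 2:
  I_R5 = (V_0 - V_3)/R5 = (9 - 8.924)/10 = 0.007571 A
  Magnitude: I_R5 = 0.007571 A
Part 3:
  I_R6 = (V_1 - V_4)/R6 = (0.1319 - 8.862)/1200 = -0.007275 A
  P_R6 = I_R6² × R6 = (-0.007275)² × 1200 = 0.06352 W

Final answers:
1. V_4 = 8.862 V
2. I_R5 = 0.007571 A
3. P_R6 = 0.06352 W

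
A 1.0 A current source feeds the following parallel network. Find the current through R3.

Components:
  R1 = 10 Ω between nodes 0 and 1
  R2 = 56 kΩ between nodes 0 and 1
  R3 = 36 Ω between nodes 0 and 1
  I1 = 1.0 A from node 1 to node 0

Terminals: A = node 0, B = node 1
All resistors sit directly between nodes 0 and 1, so they are in parallel and share one voltage V; the full source current 1 A splits among them.
1/R_par = 1/10 + 1/56000 + 1/36 = 0.1278 S  =>  R_par = 7.825 Ω
V = I × R_par = 1 × 7.825 = 7.825 V
I_R3 = V/R3 = 7.825/36 = 0.2174 A

Final answer: 0.2174 A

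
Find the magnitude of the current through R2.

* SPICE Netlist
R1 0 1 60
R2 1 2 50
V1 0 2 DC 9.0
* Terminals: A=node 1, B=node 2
Nodal analysis, taking node 2 as the 0 V reference.
Source V1 fixes V_0 = 9 V.
KCL at each unknown node (sum of currents leaving = 0; resistances in Ω):
  Node 1: (V_1 - 9)/60 + (V_1 - 0)/50 = 0
Collecting terms: 0.03667 × V_1 = 0.15  =>  V_1 = 4.091 V
I_R2 = (V_1 - V_2)/R2 = (4.091 - 0)/50 = 0.08182 A
|I_R2| = 0.08182 A

Final answer: |I_R2| = 0.08182 A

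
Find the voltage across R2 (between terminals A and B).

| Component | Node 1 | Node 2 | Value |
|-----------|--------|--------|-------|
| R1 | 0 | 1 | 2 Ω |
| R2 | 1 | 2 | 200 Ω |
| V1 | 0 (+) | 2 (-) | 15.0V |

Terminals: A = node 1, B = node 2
R1 and R2 are in series across V1 (node 0 → node 1 → node 2), and the output A–B is taken across R2, so this is a voltage divider.
Series current: I = V1/(R1 + R2) = 15/(2 + 200) = 15/202 = 0.07426 A
V_R2 = I × R2 = V1 × R2/(R1 + R2) = 15 × 200/202 = 14.85 V

Final answer: 14.85 V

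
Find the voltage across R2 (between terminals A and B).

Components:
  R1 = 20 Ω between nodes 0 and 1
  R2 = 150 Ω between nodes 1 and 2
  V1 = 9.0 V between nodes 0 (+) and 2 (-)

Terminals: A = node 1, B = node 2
R1 and R2 are in series across V1 (node 0 → node 1 → node 2), and the output A–B is taken across R2, so this is a voltage divider.
Series current: I = V1/(R1 + R2) = 9/(20 + 150) = 9/170 = 0.05294 A
V_R2 = I × R2 = V1 × R2/(R1 + R2) = 9 × 150/170 = 7.941 V

Final answer: 7.941 V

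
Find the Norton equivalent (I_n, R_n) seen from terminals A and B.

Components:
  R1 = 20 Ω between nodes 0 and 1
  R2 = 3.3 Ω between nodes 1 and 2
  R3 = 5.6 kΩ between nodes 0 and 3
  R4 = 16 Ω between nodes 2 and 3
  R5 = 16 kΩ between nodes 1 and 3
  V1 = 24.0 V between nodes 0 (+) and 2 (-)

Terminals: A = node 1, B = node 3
Find the Thévenin equivalent first; then I_n = V_th/R_th and R_n = R_th.
Step 1 — V_th is the open-circuit voltage V_A - V_B (nothing connected across the terminals).
Nodal analysis, taking node 2 as the 0 V reference.
Source V1 fixes V_0 = 24 V.
KCL at each unknown node (sum of currents leaving = 0; resistances in Ω):
  Node 1: (V_1 - 24)/20 + (V_1 - 0)/3.3 + (V_1 - V_3)/16000 = 0
  Node 3: (V_3 - 24)/5600 + (V_3 - 0)/16 + (V_3 - V_1)/16000 = 0
Collecting terms (coefficients in siemens):
  0.3531·V_1 - 0.0000625·V_3 = 1.2
  0.06274·V_3 - 0.0000625·V_1 = 0.004286
Determinant D = (0.3531)(0.06274) - (-0.0000625)(-0.0000625) = 0.02215
V_1 = [(1.2)(0.06274) - (-0.0000625)(0.004286)]/D = 3.399 V
V_3 = [(0.3531)(0.004286) - (1.2)(-0.0000625)]/D = 0.07169 V
V_th = V_1 - V_3 = 3.399 - 0.07169 = 3.327 V
Step 2 — R_th: zero the source — replace V1 by a short circuit (node 2 merges into node 0) — and find the resistance seen between A (node 1) and B (node 3).
Reduce the network between node 1 (A) and node 3 (B) by series/parallel combination:
  Rp1 = R1 ‖ R2 (parallel, both between nodes 0 and 1) = 1/(1/20 + 1/3.3) = 2.833 Ω
  Rp2 = R3 ‖ R4 (parallel, both between nodes 0 and 3) = 1/(1/5600 + 1/16) = 15.95 Ω
  Rs1 = Rp1 + Rp2 (series, joined only at node 0) = 2.833 + 15.95 = 18.79 Ω
  Rp3 = R5 ‖ Rs1 (parallel, both between nodes 1 and 3) = 1/(1/16000 + 1/18.79) = 18.77 Ω
R_th = 18.77 Ω
I_n = V_th/R_th = 3.327/18.77 = 0.1773 A, and R_n = R_th = 18.77 Ω

Final answer: I_n = 0.1773 A, R_n = 18.77 Ω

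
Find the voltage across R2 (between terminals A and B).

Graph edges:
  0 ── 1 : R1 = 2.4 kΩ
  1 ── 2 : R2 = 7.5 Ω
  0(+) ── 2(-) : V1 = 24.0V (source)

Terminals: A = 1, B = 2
R1 and R2 are in series across V1 (node 0 → node 1 → node 2), and the output A–B is taken across R2, so this is a voltage divider.
Series current: I = V1/(R1 + R2) = 24/(2400 + 7.5) = 24/2408 = 0.009969 A
V_R2 = I × R2 = V1 × R2/(R1 + R2) = 24 × 7.5/2408 = 0.07477 V

Final answer: 0.07477 V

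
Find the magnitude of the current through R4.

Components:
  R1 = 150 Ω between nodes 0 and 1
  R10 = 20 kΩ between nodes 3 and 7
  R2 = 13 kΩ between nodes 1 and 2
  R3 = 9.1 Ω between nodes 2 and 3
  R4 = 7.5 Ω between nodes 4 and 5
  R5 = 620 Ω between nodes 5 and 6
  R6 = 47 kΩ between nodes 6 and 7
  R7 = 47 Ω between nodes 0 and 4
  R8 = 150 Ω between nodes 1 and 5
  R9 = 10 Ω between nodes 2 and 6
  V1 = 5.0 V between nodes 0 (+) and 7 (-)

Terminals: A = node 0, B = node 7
Nodal analysis, taking node 7 as the 0 V reference.
Source V1 fixes V_0 = 5 V.
KCL at each unknown node (sum of currents leaving = 0; resistances in Ω):
  Node 1: (V_1 - 5)/150 + (V_1 - V_2)/13000 + (V_1 - V_5)/150 = 0
  Node 2: (V_2 - V_1)/13000 + (V_2 - V_3)/9.1 + (V_2 - V_6)/10 = 0
  Node 3: (V_3 - V_2)/9.1 + (V_3 - 0)/20000 = 0
  Node 4: (V_4 - V_5)/7.5 + (V_4 - 5)/47 = 0
  Node 5: (V_5 - V_4)/7.5 + (V_5 - V_6)/620 + (V_5 - V_1)/150 = 0
  Node 6: (V_6 - V_5)/620 + (V_6 - 0)/47000 + (V_6 - V_2)/10 = 0
Collecting terms (coefficients in siemens):
  0.01341·V_1 - 0.00007692·V_2 - 0.006667·V_5 = 0.03333
  0.21·V_2 - 0.00007692·V_1 - 0.1099·V_3 - 0.1·V_6 = 0
  0.1099·V_3 - 0.1099·V_2 = 0
  0.1546·V_4 - 0.1333·V_5 = 0.1064
  0.1416·V_5 - 0.006667·V_1 - 0.1333·V_4 - 0.001613·V_6 = 0
  0.1016·V_6 - 0.1·V_2 - 0.001613·V_5 = 0
Solving these 6 simultaneous equations (Gaussian elimination) gives:
  V_1 = 4.991 V, V_2 = 4.781 V, V_3 = 4.779 V, V_4 = 4.987 V
  V_5 = 4.985 V, V_6 = 4.783 V
I_R4 = (V_4 - V_5)/R4 = (4.987 - 4.985)/7.5 = 0.0002815 A
|I_R4| = 0.0002815 A

Final answer: |I_R4| = 0.0002815 A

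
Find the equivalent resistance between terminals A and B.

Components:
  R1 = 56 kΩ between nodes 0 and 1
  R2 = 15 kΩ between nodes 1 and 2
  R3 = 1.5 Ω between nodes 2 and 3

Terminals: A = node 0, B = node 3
Reduce the network between node 0 (A) and node 3 (B) by series/parallel combination:
  Rs1 = R1 + R2 (series, joined only at node 1) = 56000 + 15000 = 71000 Ω
  Rs2 = R3 + Rs1 (series, joined only at node 2) = 1.5 + 71000 = 71000 Ω
R_eq = 71 kΩ

Final answer: 71 kΩ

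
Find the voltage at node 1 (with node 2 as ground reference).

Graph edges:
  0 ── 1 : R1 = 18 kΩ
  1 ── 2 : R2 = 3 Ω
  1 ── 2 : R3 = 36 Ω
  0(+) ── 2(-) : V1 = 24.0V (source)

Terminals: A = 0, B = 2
Nodal analysis, taking node 2 as the 0 V reference.
Source V1 fixes V_0 = 24 V.
KCL at each unknown node (sum of currents leaving = 0; resistances in Ω):
  Node 1: (V_1 - 24)/18000 + (V_1 - 0)/3 + (V_1 - 0)/36 = 0
Collecting terms: 0.3612 × V_1 = 0.001333  =>  V_1 = 0.003692 V
The requested potential is V_1 = 0.003692 V.

Final answer: V_1 = 0.003692 V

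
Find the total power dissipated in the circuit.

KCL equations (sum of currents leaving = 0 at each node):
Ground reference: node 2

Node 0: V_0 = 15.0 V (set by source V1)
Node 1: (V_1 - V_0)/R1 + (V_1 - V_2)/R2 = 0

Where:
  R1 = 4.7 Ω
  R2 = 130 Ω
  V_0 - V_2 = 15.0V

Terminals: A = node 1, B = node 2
Nodal analysis, taking node 2 as the 0 V reference.
Source V1 fixes V_0 = 15 V.
KCL at each unknown node (sum of currents leaving = 0; resistances in Ω):
  Node 1: (V_1 - 15)/4.7 + (V_1 - 0)/130 = 0
Collecting terms: 0.2205 × V_1 = 3.191  =>  V_1 = 14.48 V
Power in each resistor, P = (ΔV)²/R:
  P_R1 = (15 - 14.48)²/4.7 = 0.05828 W
  P_R2 = (14.48 - 0)²/130 = 1.612 W
P_total = P_R1 + P_R2 = 1.67 W

Final answer: 1.67 W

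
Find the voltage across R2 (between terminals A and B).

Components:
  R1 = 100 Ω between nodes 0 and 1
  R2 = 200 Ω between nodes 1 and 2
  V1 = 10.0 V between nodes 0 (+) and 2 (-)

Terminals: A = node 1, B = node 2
R1 and R2 are in series across V1 (node 0 → node 1 → node 2), and the output A–B is taken across R2, so this is a voltage divider.
Series current: I = V1/(R1 + R2) = 10/(100 + 200) = 10/300 = 0.03333 A
V_R2 = I × R2 = V1 × R2/(R1 + R2) = 10 × 200/300 = 6.667 V

Final answer: 6.667 V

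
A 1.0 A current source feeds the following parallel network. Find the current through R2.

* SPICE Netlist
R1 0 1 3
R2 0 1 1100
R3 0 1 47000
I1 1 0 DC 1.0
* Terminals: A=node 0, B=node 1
All resistors sit directly between nodes 0 and 1, so they are in parallel and share one voltage V; the full source current 1 A splits among them.
1/R_par = 1/3 + 1/1100 + 1/47000 = 0.3343 S  =>  R_par = 2.992 Ω
V = I × R_par = 1 × 2.992 = 2.992 V
I_R2 = V/R2 = 2.992/1100 = 0.00272 A

Final answer: 0.00272 A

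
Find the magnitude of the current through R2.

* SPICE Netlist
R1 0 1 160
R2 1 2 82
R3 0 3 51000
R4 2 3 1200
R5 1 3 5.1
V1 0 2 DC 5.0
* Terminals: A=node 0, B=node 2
Nodal analysis, taking node 2 as the 0 V reference.
Source V1 fixes V_0 = 5 V.
KCL at each unknown node (sum of currents leaving = 0; resistances in Ω):
  Node 1: (V_1 - 5)/160 + (V_1 - 0)/82 + (V_1 - V_3)/5.1 = 0
  Node 3: (V_3 - 5)/51000 + (V_3 - 0)/1200 + (V_3 - V_1)/5.1 = 0
Collecting terms (coefficients in siemens):
  0.2145·V_1 - 0.1961·V_3 = 0.03125
  0.1969·V_3 - 0.1961·V_1 = 0.00009804
Determinant D = (0.2145)(0.1969) - (-0.1961)(-0.1961) = 0.0038
V_1 = [(0.03125)(0.1969) - (-0.1961)(0.00009804)]/D = 1.625 V
V_3 = [(0.2145)(0.00009804) - (0.03125)(-0.1961)]/D = 1.618 V
I_R2 = (V_1 - V_2)/R2 = (1.625 - 0)/82 = 0.01981 A
|I_R2| = 0.01981 A

Final answer: |I_R2| = 0.01981 A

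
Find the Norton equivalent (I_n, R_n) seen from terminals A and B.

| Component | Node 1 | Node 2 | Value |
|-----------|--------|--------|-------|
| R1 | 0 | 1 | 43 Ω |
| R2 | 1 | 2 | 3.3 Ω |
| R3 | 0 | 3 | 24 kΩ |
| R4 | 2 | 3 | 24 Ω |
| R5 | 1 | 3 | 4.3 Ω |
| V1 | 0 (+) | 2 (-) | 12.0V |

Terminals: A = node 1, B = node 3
Find the Thévenin equivalent first; then I_n = V_th/R_th and R_n = R_th.
Step 1 — V_th is the open-circuit voltage V_A - V_B (nothing connected across the terminals).
Nodal analysis, taking node 2 as the 0 V reference.
Source V1 fixes V_0 = 12 V.
KCL at each unknown node (sum of currents leaving = 0; resistances in Ω):
  Node 1: (V_1 - 12)/43 + (V_1 - 0)/3.3 + (V_1 - V_3)/4.3 = 0
  Node 3: (V_3 - 12)/24000 + (V_3 - 0)/24 + (V_3 - V_1)/4.3 = 0
Collecting terms (coefficients in siemens):
  0.5588·V_1 - 0.2326·V_3 = 0.2791
  0.2743·V_3 - 0.2326·V_1 = 0.0005
Determinant D = (0.5588)(0.2743) - (-0.2326)(-0.2326) = 0.09919
V_1 = [(0.2791)(0.2743) - (-0.2326)(0.0005)]/D = 0.7728 V
V_3 = [(0.5588)(0.0005) - (0.2791)(-0.2326)]/D = 0.6571 V
V_th = V_1 - V_3 = 0.7728 - 0.6571 = 0.1157 V
Step 2 — R_th: zero the source — replace V1 by a short circuit (node 2 merges into node 0) — and find the resistance seen between A (node 1) and B (node 3).
Reduce the network between node 1 (A) and node 3 (B) by series/parallel combination:
  Rp1 = R1 ‖ R2 (parallel, both between nodes 0 and 1) = 1/(1/43 + 1/3.3) = 3.065 Ω
  Rp2 = R3 ‖ R4 (parallel, both between nodes 0 and 3) = 1/(1/24000 + 1/24) = 23.98 Ω
  Rs1 = Rp1 + Rp2 (series, joined only at node 0) = 3.065 + 23.98 = 27.04 Ω
  Rp3 = R5 ‖ Rs1 (parallel, both between nodes 1 and 3) = 1/(1/4.3 + 1/27.04) = 3.71 Ω
R_th = 3.71 Ω
I_n = V_th/R_th = 0.1157/3.71 = 0.03119 A, and R_n = R_th = 3.71 Ω

Final answer: I_n = 0.03119 A, R_n = 3.71 Ω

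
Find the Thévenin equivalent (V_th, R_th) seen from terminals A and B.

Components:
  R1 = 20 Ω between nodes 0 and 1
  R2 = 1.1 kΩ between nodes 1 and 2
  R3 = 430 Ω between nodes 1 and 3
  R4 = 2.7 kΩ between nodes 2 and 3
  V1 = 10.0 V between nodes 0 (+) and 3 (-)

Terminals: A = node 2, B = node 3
Step 1 — V_th is the open-circuit voltage V_A - V_B (nothing connected across the terminals).
Nodal analysis, taking node 3 as the 0 V reference.
Source V1 fixes V_0 = 10 V.
KCL at each unknown node (sum of currents leaving = 0; resistances in Ω):
  Node 1: (V_1 - 10)/20 + (V_1 - V_2)/1100 + (V_1 - 0)/430 = 0
  Node 2: (V_2 - V_1)/1100 + (V_2 - 0)/2700 = 0
Collecting terms (coefficients in siemens):
  0.05323·V_1 - 0.0009091·V_2 = 0.5
  0.001279·V_2 - 0.0009091·V_1 = 0
Determinant D = (0.05323)(0.001279) - (-0.0009091)(-0.0009091) = 0.00006729
V_1 = [(0.5)(0.001279) - (-0.0009091)(0)]/D = 9.508 V
V_2 = [(0.05323)(0) - (0.5)(-0.0009091)]/D = 6.755 V
V_th = V_2 - V_3 = 6.755 - 0 = 6.755 V
Step 2 — R_th: zero the source — replace V1 by a short circuit (node 3 merges into node 0) — and find the resistance seen between A (node 2) and B (node 0).
Reduce the network between node 2 (A) and node 0 (B) by series/parallel combination:
  Rp1 = R1 ‖ R3 (parallel, both between nodes 0 and 1) = 1/(1/20 + 1/430) = 19.11 Ω
  Rs1 = R2 + Rp1 (series, joined only at node 1) = 1100 + 19.11 = 1119 Ω
  Rp2 = R4 ‖ Rs1 (parallel, both between nodes 0 and 2) = 1/(1/2700 + 1/1119) = 791.2 Ω
R_th = 791.2 Ω

Final answer: V_th = 6.755 V, R_th = 791.2 Ω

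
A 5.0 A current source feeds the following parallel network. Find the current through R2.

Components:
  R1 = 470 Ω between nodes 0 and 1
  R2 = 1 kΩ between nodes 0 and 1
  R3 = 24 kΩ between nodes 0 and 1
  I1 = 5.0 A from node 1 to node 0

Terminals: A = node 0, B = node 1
All resistors sit directly between nodes 0 and 1, so they are in parallel and share one voltage V; the full source current 5 A splits among them.
1/R_par = 1/470 + 1/1000 + 1/24000 = 0.003169 S  =>  R_par = 315.5 Ω
V = I × R_par = 5 × 315.5 = 1578 V
I_R2 = V/R2 = 1578/1000 = 1.578 A

Final answer: 1.578 A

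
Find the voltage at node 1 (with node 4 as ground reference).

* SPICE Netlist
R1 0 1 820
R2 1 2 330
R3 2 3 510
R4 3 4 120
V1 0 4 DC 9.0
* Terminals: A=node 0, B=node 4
Nodal analysis, taking node 4 as the 0 V reference.
Source V1 fixes V_0 = 9 V.
KCL at each unknown node (sum of currents leaving = 0; resistances in Ω):
  Node 1: (V_1 - 9)/820 + (V_1 - V_2)/330 = 0
  Node 2: (V_2 - V_1)/330 + (V_2 - V_3)/510 = 0
  Node 3: (V_3 - V_2)/510 + (V_3 - 0)/120 = 0
Collecting terms (coefficients in siemens):
  0.00425·V_1 - 0.00303·V_2 = 0.01098
  0.004991·V_2 - 0.00303·V_1 - 0.001961·V_3 = 0
  0.01029·V_3 - 0.001961·V_2 = 0
Solving these 3 simultaneous equations (Gaussian elimination) gives:
  V_1 = 4.854 V, V_2 = 3.185 V, V_3 = 0.6067 V
The requested potential is V_1 = 4.854 V.

Final answer: V_1 = 4.854 V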